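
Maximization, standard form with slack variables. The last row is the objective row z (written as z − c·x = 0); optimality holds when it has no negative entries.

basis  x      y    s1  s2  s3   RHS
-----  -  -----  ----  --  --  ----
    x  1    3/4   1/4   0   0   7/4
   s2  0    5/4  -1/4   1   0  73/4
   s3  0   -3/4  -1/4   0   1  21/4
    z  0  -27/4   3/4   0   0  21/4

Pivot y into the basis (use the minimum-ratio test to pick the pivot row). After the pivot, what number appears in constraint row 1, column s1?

Ratio test on column y — row 1: (7/4)/(3/4) = 7/3; row 2: (73/4)/(5/4) = 73/5; row 3: entry -3/4 ≤ 0. Minimum is 7/3 at row 1 (x leaves); pivot element 3/4.
Divide row 1 by 3/4; eliminate column y from the other rows.
In the new row 1, the s1 entry is the old entry divided by the pivot: (1/4)/(3/4) = 1/3.

1/3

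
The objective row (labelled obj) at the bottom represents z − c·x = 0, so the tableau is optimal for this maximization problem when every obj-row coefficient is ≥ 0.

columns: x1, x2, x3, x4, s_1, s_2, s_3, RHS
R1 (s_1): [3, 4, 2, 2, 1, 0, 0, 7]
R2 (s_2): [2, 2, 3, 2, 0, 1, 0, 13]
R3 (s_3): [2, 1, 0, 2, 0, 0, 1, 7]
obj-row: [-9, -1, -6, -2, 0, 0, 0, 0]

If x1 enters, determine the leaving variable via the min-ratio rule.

Column x1 entries and ratios — s_1: 7/3 = 7/3; s_2: 13/2 = 13/2; s_3: 7/2 = 7/2.
Smallest ratio is 7/3 in the row of s_1, so s_1 leaves.

s_1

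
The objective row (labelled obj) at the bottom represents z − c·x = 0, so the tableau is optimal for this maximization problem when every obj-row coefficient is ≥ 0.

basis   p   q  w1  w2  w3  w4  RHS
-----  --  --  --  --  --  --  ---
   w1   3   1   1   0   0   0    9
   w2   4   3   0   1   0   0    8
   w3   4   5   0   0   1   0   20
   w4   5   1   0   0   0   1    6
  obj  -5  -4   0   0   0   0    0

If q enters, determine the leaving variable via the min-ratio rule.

Column q entries and ratios — w1: 9/1 = 9; w2: 8/3 = 8/3; w3: 20/5 = 4; w4: 6/1 = 6.
Smallest ratio is 8/3 in the row of w2, so w2 leaves.

w2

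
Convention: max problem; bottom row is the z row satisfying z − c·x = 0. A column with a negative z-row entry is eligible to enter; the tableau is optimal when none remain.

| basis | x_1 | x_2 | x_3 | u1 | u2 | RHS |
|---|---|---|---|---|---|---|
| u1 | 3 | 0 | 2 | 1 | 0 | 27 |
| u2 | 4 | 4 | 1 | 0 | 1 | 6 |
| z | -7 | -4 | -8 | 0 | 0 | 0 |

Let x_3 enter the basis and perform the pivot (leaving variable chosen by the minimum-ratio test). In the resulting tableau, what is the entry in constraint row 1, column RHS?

Ratio test on column x_3 — row 1: 27/2 = 27/2; row 2: 6/1 = 6. Minimum is 6 at row 2 (u2 leaves); pivot element 1.
Divide row 2 by 1; eliminate column x_3 from the other rows.
Row 1 update in column RHS: 27 − 2·6 = 15.

15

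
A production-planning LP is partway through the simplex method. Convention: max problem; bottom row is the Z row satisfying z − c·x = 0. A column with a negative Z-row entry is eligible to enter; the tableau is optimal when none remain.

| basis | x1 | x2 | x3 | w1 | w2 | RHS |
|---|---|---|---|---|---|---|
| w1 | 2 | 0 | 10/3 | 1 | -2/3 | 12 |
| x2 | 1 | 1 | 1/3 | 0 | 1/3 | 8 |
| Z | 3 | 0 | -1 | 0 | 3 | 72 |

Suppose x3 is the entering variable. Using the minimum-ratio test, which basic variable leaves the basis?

Column x3 entries and ratios — w1: 12/(10/3) = 18/5; x2: 8/(1/3) = 24.
Smallest ratio is 18/5 in the row of w1, so w1 leaves.

w1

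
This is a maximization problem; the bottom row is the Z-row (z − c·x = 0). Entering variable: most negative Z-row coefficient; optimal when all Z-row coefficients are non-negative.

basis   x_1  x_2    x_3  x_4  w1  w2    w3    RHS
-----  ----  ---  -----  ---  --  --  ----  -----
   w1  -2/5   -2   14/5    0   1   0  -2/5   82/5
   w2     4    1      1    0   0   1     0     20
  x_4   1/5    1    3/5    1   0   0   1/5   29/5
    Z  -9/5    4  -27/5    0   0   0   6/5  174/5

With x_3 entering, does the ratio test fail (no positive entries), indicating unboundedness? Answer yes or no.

Column x_3 has positive entries in row(s) 1, 2, 3, so the ratio test bounds it — not unbounded.

no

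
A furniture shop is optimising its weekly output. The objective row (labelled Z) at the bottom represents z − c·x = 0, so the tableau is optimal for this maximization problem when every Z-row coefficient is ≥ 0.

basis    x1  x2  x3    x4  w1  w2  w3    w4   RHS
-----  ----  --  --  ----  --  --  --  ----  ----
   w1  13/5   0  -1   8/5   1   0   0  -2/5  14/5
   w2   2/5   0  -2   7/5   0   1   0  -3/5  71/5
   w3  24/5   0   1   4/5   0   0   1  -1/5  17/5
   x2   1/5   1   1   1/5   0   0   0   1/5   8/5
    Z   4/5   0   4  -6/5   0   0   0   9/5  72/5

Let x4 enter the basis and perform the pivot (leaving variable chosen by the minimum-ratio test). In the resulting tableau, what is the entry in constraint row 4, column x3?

Ratio test on column x4 — row 1: (14/5)/(8/5) = 7/4; row 2: (71/5)/(7/5) = 71/7; row 3: (17/5)/(4/5) = 17/4; row 4: (8/5)/(1/5) = 8. Minimum is 7/4 at row 1 (w1 leaves); pivot element 8/5.
Divide row 1 by 8/5; eliminate column x4 from the other rows.
Row 4 update in column x3: 1 − (1/5)·(-5/8) = 9/8.

9/8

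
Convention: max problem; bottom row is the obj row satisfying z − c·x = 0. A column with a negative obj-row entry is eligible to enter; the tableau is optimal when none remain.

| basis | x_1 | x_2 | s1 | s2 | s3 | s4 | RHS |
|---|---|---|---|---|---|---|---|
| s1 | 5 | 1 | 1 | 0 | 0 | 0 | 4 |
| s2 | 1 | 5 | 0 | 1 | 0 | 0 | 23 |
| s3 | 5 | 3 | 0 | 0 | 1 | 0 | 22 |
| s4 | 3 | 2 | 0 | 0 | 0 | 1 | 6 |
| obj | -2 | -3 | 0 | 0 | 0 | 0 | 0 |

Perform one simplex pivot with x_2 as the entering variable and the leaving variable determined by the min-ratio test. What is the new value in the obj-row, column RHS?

Ratio test on column x_2 — row 1: 4/1 = 4; row 2: 23/5 = 23/5; row 3: 22/3 = 22/3; row 4: 6/2 = 3. Minimum is 3 at row 4 (s4 leaves); pivot element 2.
Divide row 4 by 2; eliminate column x_2 from the other rows.
obj-row update in column RHS: 0 − (-3)·3 = 9.

9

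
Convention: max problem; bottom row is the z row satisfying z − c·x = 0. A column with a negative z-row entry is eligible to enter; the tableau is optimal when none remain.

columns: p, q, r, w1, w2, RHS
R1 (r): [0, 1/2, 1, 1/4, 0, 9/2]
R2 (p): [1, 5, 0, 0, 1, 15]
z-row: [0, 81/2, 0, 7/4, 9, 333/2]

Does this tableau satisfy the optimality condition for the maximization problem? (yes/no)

Every z-row coefficient is ≥ 0, so the tableau is optimal.

yes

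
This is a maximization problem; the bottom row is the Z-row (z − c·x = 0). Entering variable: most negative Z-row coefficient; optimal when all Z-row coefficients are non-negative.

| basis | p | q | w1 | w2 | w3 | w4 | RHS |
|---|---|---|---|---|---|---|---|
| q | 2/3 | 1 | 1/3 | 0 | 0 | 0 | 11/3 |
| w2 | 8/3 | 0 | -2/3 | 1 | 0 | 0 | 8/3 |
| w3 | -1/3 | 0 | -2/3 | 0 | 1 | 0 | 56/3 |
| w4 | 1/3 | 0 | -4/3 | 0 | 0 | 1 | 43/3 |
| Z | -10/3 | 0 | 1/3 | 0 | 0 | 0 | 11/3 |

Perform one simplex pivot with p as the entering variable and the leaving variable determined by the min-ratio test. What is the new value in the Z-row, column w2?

Ratio test on column p — row 1: (11/3)/(2/3) = 11/2; row 2: (8/3)/(8/3) = 1; row 3: entry -1/3 ≤ 0; row 4: (43/3)/(1/3) = 43. Minimum is 1 at row 2 (w2 leaves); pivot element 8/3.
Divide row 2 by 8/3; eliminate column p from the other rows.
Z-row update in column w2: 0 − (-10/3)·(3/8) = 5/4.

5/4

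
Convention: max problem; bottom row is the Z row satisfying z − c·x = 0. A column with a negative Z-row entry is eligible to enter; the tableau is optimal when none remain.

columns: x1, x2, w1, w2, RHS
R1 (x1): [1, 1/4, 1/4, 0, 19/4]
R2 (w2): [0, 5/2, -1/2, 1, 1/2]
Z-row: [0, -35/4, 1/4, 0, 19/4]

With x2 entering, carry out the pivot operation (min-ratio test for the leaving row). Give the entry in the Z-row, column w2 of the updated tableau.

7/2

Ratio test on column x2 — row 1: (19/4)/(1/4) = 19; row 2: (1/2)/(5/2) = 1/5. Minimum is 1/5 at row 2 (w2 leaves); pivot element 5/2.
Divide row 2 by 5/2; eliminate column x2 from the other rows.
Z-row update in column w2: 0 − (-35/4)·(2/5) = 7/2.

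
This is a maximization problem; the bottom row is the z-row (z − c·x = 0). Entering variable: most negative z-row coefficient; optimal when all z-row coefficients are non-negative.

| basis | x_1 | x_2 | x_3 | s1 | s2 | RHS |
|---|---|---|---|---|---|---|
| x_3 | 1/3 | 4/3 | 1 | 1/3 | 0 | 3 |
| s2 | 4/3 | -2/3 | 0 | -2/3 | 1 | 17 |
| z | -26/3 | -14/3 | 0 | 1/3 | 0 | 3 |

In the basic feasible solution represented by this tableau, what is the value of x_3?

3

x_3 is basic (row 1); its value is the RHS of that row, 3.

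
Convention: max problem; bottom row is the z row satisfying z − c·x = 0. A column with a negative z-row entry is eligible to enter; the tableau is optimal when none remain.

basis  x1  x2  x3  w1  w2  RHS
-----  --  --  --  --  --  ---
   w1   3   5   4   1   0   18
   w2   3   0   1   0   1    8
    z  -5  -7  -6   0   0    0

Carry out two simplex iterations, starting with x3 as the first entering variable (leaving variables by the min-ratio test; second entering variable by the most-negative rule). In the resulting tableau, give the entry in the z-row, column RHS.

250/9

Ratio test on column x3 — row 1: 18/4 = 9/2; row 2: 8/1 = 8. Minimum is 9/2 at row 1 (w1 leaves); pivot element 4.
Divide row 1 by 4; eliminate column x3 from the other rows.
Second iteration: most negative z-row entry is -1/2 in column x1, so x1 enters.
Ratio test on column x1 — row 1: (9/2)/(3/4) = 6; row 2: (7/2)/(9/4) = 14/9. Minimum is 14/9 at row 2 (w2 leaves); pivot element 9/4.
Divide row 2 by 9/4; eliminate column x1 from the other rows.
After both pivots, the entry at the z-row, column RHS is 250/9.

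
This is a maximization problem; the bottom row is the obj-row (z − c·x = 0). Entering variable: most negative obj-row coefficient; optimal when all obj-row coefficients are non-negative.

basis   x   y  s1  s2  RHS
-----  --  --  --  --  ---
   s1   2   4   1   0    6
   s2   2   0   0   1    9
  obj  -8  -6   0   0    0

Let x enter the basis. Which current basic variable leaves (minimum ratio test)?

s1

Column x entries and ratios — s1: 6/2 = 3; s2: 9/2 = 9/2.
Smallest ratio is 3 in the row of s1, so s1 leaves.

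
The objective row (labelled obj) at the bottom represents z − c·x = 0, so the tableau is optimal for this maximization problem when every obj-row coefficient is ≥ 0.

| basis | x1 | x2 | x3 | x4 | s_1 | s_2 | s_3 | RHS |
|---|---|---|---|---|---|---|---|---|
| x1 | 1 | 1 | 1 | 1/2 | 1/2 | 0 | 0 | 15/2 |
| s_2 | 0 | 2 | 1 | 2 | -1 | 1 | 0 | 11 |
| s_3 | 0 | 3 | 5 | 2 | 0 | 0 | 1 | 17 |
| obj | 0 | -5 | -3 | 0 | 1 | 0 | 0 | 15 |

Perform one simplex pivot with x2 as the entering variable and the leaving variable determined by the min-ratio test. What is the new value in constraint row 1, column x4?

Ratio test on column x2 — row 1: (15/2)/1 = 15/2; row 2: 11/2 = 11/2; row 3: 17/3 = 17/3. Minimum is 11/2 at row 2 (s_2 leaves); pivot element 2.
Divide row 2 by 2; eliminate column x2 from the other rows.
Row 1 update in column x4: 1/2 − 1·1 = -1/2.

-1/2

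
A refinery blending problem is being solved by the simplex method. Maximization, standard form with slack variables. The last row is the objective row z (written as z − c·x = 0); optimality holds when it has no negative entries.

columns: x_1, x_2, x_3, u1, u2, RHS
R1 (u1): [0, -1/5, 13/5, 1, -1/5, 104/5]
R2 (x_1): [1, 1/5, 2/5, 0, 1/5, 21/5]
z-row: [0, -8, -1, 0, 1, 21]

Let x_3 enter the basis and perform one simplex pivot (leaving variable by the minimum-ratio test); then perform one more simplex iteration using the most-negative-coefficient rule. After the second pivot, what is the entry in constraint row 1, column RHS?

Ratio test on column x_3 — row 1: (104/5)/(13/5) = 8; row 2: (21/5)/(2/5) = 21/2. Minimum is 8 at row 1 (u1 leaves); pivot element 13/5.
Divide row 1 by 13/5; eliminate column x_3 from the other rows.
Second iteration: most negative z-row entry is -105/13 in column x_2, so x_2 enters.
Ratio test on column x_2 — row 1: entry -1/13 ≤ 0; row 2: 1/(3/13) = 13/3. Minimum is 13/3 at row 2 (x_1 leaves); pivot element 3/13.
Divide row 2 by 3/13; eliminate column x_2 from the other rows.
After both pivots, the entry at constraint row 1, column RHS is 25/3.

25/3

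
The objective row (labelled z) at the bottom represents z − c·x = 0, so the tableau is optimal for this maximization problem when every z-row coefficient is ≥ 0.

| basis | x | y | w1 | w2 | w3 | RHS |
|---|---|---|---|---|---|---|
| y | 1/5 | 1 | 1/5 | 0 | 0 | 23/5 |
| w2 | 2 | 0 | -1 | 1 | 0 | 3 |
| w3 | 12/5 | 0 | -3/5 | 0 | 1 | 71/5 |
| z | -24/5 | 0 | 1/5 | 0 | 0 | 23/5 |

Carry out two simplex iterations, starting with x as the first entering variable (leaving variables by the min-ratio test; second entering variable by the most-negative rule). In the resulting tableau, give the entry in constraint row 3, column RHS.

Ratio test on column x — row 1: (23/5)/(1/5) = 23; row 2: 3/2 = 3/2; row 3: (71/5)/(12/5) = 71/12. Minimum is 3/2 at row 2 (w2 leaves); pivot element 2.
Divide row 2 by 2; eliminate column x from the other rows.
Second iteration: most negative z-row entry is -11/5 in column w1, so w1 enters.
Ratio test on column w1 — row 1: (43/10)/(3/10) = 43/3; row 2: entry -1/2 ≤ 0; row 3: (53/5)/(3/5) = 53/3. Minimum is 43/3 at row 1 (y leaves); pivot element 3/10.
Divide row 1 by 3/10; eliminate column w1 from the other rows.
After both pivots, the entry at constraint row 3, column RHS is 2.

2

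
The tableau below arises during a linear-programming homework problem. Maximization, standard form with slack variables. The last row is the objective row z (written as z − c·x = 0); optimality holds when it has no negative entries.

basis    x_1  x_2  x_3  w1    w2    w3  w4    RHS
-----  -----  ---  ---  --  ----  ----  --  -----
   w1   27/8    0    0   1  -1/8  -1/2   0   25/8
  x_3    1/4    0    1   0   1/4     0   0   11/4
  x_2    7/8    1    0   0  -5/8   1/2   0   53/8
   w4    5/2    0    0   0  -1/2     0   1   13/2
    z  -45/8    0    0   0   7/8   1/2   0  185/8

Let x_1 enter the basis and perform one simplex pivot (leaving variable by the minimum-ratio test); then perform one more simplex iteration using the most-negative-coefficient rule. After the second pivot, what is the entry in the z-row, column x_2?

9/17

Ratio test on column x_1 — row 1: (25/8)/(27/8) = 25/27; row 2: (11/4)/(1/4) = 11; row 3: (53/8)/(7/8) = 53/7; row 4: (13/2)/(5/2) = 13/5. Minimum is 25/27 at row 1 (w1 leaves); pivot element 27/8.
Divide row 1 by 27/8; eliminate column x_1 from the other rows.
Second iteration: most negative z-row entry is -1/3 in column w3, so w3 enters.
Ratio test on column w3 — row 1: entry -4/27 ≤ 0; row 2: (68/27)/(1/27) = 68; row 3: (157/27)/(17/27) = 157/17; row 4: (113/27)/(10/27) = 113/10. Minimum is 157/17 at row 3 (x_2 leaves); pivot element 17/27.
Divide row 3 by 17/27; eliminate column w3 from the other rows.
After both pivots, the entry at the z-row, column x_2 is 9/17.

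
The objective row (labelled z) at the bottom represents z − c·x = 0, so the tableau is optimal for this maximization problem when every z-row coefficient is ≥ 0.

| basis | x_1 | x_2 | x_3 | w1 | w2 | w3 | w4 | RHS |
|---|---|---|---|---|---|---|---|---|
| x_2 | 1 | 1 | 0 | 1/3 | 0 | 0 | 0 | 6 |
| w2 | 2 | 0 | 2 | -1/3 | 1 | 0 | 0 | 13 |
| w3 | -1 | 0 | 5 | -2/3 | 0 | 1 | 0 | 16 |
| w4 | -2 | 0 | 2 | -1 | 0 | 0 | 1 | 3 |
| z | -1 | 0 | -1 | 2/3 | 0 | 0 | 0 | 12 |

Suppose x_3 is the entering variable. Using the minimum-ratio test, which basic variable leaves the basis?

Column x_3 entries and ratios — x_2: 0 ≤ 0, skip; w2: 13/2 = 13/2; w3: 16/5 = 16/5; w4: 3/2 = 3/2.
Smallest ratio is 3/2 in the row of w4, so w4 leaves.

w4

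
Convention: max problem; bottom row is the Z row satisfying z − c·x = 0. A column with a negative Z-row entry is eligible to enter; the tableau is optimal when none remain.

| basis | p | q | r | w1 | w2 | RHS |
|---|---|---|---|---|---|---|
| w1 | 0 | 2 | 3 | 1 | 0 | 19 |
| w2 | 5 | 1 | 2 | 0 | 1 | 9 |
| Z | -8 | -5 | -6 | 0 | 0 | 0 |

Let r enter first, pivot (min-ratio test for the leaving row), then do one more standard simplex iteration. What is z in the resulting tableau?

45

Ratio test on column r — row 1: 19/3 = 19/3; row 2: 9/2 = 9/2. Minimum is 9/2 at row 2 (w2 leaves); pivot element 2.
Pivot on row 2; the Z-row RHS becomes 0 − (-6)·(9/2) = 27.
Next entering variable (most negative Z-row entry -2): q.
Ratio test on column q — row 1: (11/2)/(1/2) = 11; row 2: (9/2)/(1/2) = 9. Minimum is 9 at row 2 (r leaves); pivot element 1/2.
After the second pivot the Z-row RHS is 27 − (-2)·9 = 45.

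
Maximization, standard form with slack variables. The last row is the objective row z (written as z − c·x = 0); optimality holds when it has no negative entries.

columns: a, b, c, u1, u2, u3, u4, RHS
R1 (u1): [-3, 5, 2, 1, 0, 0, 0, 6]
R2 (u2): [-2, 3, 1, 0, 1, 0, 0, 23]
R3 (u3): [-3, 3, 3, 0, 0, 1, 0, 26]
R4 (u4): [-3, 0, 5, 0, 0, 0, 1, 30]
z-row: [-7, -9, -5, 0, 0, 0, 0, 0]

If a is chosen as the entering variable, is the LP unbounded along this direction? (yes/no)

Every constraint-row entry in column a is ≤ 0, so increasing a is unbounded.

yes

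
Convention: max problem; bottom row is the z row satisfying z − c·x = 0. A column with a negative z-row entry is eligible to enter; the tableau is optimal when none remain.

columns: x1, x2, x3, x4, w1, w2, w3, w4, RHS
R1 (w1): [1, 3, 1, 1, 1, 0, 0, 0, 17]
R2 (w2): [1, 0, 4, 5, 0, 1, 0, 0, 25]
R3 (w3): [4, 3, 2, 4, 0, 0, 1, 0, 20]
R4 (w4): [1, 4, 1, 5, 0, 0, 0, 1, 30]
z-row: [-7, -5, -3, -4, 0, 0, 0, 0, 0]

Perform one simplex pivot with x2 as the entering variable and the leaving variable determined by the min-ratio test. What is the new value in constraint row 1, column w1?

Ratio test on column x2 — row 1: 17/3 = 17/3; row 2: entry 0 ≤ 0; row 3: 20/3 = 20/3; row 4: 30/4 = 15/2. Minimum is 17/3 at row 1 (w1 leaves); pivot element 3.
Divide row 1 by 3; eliminate column x2 from the other rows.
In the new row 1, the w1 entry is the old entry divided by the pivot: 1/3 = 1/3.

1/3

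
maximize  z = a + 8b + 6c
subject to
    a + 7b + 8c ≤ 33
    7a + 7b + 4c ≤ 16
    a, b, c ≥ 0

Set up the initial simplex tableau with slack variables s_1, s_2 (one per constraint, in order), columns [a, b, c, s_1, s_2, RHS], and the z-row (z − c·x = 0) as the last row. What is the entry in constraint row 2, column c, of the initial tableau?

Constraint 2 has coefficient 4 on c.

4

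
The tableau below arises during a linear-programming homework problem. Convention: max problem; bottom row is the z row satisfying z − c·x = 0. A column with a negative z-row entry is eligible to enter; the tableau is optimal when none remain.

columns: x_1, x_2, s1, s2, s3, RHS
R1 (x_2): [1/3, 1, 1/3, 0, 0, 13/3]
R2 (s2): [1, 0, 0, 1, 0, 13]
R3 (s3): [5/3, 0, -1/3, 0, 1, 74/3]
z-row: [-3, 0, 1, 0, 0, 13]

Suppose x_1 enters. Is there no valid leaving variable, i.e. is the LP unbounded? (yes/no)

no

Column x_1 has positive entries in row(s) 1, 2, 3, so the ratio test bounds it — not unbounded.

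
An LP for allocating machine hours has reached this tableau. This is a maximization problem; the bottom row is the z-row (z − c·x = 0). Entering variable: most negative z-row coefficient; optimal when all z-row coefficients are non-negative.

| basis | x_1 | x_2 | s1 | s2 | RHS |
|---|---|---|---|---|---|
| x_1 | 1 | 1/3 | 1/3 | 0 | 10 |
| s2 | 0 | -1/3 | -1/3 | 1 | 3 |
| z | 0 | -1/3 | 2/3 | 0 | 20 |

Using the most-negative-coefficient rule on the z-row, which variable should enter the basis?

x_2

Negative z-row entries: x_2: -1/3.
The most negative is -1/3 in column x_2, so x_2 enters.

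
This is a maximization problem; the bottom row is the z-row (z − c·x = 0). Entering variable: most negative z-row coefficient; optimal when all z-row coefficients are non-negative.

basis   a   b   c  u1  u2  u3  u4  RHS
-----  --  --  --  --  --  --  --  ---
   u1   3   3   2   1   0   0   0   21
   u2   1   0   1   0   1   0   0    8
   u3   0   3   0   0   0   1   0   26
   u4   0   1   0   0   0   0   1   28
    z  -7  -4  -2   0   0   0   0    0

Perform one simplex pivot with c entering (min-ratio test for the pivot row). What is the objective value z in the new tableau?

16

Ratio test on column c — row 1: 21/2 = 21/2; row 2: 8/1 = 8; row 3: entry 0 ≤ 0; row 4: entry 0 ≤ 0. Minimum is 8 at row 2 (u2 leaves); pivot element 1.
Pivot on row 2; the z-row RHS becomes 0 − (-2)·8 = 16.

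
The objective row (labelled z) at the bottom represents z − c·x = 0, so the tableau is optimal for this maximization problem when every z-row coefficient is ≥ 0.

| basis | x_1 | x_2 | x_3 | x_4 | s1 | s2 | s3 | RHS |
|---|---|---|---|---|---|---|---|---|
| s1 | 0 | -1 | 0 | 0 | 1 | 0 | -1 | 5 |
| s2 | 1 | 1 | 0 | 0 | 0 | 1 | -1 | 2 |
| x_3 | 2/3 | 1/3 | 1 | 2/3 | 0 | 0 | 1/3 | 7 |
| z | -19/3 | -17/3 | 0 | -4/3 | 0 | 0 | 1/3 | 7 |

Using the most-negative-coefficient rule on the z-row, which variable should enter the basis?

Negative z-row entries: x_1: -19/3, x_2: -17/3, x_4: -4/3.
The most negative is -19/3 in column x_1, so x_1 enters.

x_1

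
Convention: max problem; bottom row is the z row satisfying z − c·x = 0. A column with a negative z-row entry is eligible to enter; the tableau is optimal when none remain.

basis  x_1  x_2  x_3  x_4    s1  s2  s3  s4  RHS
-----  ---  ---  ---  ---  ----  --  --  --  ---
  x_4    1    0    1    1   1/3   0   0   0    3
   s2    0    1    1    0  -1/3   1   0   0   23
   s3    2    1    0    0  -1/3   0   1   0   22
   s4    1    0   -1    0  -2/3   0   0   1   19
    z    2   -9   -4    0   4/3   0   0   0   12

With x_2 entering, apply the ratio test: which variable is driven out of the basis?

Column x_2 entries and ratios — x_4: 0 ≤ 0, skip; s2: 23/1 = 23; s3: 22/1 = 22; s4: 0 ≤ 0, skip.
Smallest ratio is 22 in the row of s3, so s3 leaves.

s3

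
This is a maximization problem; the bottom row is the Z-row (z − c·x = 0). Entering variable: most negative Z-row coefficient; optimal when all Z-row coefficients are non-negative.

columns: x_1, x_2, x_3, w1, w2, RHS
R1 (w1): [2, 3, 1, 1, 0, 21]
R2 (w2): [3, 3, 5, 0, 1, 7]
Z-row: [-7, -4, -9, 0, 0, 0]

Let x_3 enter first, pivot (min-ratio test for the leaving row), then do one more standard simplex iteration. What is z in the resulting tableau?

49/3

Ratio test on column x_3 — row 1: 21/1 = 21; row 2: 7/5 = 7/5. Minimum is 7/5 at row 2 (w2 leaves); pivot element 5.
Pivot on row 2; the Z-row RHS becomes 0 − (-9)·(7/5) = 63/5.
Next entering variable (most negative Z-row entry -8/5): x_1.
Ratio test on column x_1 — row 1: (98/5)/(7/5) = 14; row 2: (7/5)/(3/5) = 7/3. Minimum is 7/3 at row 2 (x_3 leaves); pivot element 3/5.
After the second pivot the Z-row RHS is 63/5 − (-8/5)·(7/3) = 49/3.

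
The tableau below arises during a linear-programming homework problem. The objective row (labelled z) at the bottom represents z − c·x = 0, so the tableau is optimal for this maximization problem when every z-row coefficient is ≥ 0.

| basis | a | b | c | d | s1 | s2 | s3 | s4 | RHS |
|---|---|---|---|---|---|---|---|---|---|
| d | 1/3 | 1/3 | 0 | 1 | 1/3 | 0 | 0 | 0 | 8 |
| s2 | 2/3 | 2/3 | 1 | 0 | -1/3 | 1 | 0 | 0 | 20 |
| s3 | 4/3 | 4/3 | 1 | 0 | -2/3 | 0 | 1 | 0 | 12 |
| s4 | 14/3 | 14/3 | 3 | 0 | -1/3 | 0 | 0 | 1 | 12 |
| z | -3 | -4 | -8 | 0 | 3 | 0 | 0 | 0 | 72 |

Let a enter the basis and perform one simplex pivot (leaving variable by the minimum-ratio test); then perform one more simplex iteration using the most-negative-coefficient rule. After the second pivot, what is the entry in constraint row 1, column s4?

Ratio test on column a — row 1: 8/(1/3) = 24; row 2: 20/(2/3) = 30; row 3: 12/(4/3) = 9; row 4: 12/(14/3) = 18/7. Minimum is 18/7 at row 4 (s4 leaves); pivot element 14/3.
Divide row 4 by 14/3; eliminate column a from the other rows.
Second iteration: most negative z-row entry is -85/14 in column c, so c enters.
Ratio test on column c — row 1: entry -3/14 ≤ 0; row 2: (128/7)/(4/7) = 32; row 3: (60/7)/(1/7) = 60; row 4: (18/7)/(9/14) = 4. Minimum is 4 at row 4 (a leaves); pivot element 9/14.
Divide row 4 by 9/14; eliminate column c from the other rows.
After both pivots, the entry at constraint row 1, column s4 is 0.

0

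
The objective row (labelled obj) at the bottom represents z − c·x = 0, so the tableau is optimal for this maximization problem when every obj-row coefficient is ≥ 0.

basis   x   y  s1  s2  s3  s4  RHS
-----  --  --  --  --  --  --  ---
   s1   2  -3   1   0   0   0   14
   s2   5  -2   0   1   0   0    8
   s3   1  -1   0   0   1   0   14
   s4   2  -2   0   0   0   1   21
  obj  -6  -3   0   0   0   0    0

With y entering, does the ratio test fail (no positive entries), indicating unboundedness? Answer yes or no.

yes

Every constraint-row entry in column y is ≤ 0, so increasing y is unbounded.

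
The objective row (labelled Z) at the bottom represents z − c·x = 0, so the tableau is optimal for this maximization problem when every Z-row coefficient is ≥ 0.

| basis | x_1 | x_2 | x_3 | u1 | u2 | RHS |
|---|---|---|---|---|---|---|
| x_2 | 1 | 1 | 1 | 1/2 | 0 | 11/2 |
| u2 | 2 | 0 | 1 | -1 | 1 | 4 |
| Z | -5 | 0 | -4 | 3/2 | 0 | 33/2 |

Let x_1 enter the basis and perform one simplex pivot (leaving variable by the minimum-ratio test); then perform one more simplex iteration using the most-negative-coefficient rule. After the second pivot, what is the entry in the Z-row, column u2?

4

Ratio test on column x_1 — row 1: (11/2)/1 = 11/2; row 2: 4/2 = 2. Minimum is 2 at row 2 (u2 leaves); pivot element 2.
Divide row 2 by 2; eliminate column x_1 from the other rows.
Second iteration: most negative Z-row entry is -3/2 in column x_3, so x_3 enters.
Ratio test on column x_3 — row 1: (7/2)/(1/2) = 7; row 2: 2/(1/2) = 4. Minimum is 4 at row 2 (x_1 leaves); pivot element 1/2.
Divide row 2 by 1/2; eliminate column x_3 from the other rows.
After both pivots, the entry at the Z-row, column u2 is 4.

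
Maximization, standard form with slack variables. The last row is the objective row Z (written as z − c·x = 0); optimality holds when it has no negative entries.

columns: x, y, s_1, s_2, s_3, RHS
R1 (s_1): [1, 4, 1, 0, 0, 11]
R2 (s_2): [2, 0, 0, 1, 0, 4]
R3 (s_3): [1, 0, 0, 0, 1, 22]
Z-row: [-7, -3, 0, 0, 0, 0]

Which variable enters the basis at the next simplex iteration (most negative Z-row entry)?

Negative Z-row entries: x: -7, y: -3.
The most negative is -7 in column x, so x enters.

x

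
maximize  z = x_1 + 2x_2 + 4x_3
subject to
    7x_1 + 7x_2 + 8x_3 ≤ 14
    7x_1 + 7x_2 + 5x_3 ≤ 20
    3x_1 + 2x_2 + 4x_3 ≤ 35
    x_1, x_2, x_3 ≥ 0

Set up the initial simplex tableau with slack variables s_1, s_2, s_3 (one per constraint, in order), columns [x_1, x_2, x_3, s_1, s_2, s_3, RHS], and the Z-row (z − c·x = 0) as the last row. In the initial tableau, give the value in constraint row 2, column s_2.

Slack s_2 belongs to constraint 2; its column is the unit vector e_2, so the entry in row 2 is 1.

1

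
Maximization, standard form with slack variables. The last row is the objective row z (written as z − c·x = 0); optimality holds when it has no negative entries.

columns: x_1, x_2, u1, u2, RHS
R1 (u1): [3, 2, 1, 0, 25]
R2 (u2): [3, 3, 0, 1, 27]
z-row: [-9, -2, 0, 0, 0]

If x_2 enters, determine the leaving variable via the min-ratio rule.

u2

Column x_2 entries and ratios — u1: 25/2 = 25/2; u2: 27/3 = 9.
Smallest ratio is 9 in the row of u2, so u2 leaves.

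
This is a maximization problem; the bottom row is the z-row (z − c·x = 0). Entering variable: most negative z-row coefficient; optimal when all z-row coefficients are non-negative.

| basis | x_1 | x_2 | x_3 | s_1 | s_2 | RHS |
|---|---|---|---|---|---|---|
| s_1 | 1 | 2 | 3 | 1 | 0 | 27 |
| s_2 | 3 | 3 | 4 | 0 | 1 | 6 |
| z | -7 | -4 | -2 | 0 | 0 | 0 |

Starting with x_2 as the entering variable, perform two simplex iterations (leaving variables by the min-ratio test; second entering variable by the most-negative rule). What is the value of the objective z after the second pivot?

Ratio test on column x_2 — row 1: 27/2 = 27/2; row 2: 6/3 = 2. Minimum is 2 at row 2 (s_2 leaves); pivot element 3.
Pivot on row 2; the z-row RHS becomes 0 − (-4)·2 = 8.
Next entering variable (most negative z-row entry -3): x_1.
Ratio test on column x_1 — row 1: entry -1 ≤ 0; row 2: 2/1 = 2. Minimum is 2 at row 2 (x_2 leaves); pivot element 1.
After the second pivot the z-row RHS is 8 − (-3)·2 = 14.

14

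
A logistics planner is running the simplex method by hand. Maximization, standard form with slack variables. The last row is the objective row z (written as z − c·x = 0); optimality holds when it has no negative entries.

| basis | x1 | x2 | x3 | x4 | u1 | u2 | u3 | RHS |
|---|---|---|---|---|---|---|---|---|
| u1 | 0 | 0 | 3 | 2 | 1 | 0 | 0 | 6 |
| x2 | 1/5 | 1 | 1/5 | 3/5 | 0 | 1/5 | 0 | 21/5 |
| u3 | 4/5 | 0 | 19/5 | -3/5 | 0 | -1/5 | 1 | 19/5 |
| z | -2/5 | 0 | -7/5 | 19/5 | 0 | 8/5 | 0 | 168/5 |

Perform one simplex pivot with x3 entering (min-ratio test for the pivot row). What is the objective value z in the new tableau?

35

Ratio test on column x3 — row 1: 6/3 = 2; row 2: (21/5)/(1/5) = 21; row 3: (19/5)/(19/5) = 1. Minimum is 1 at row 3 (u3 leaves); pivot element 19/5.
Pivot on row 3; the z-row RHS becomes 168/5 − (-7/5)·1 = 35.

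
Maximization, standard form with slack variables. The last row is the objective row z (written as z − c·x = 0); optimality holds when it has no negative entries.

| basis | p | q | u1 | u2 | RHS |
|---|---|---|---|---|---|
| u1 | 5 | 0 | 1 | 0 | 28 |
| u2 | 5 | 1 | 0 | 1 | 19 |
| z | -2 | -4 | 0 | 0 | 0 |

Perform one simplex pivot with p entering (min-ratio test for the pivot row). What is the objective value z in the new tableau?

38/5

Ratio test on column p — row 1: 28/5 = 28/5; row 2: 19/5 = 19/5. Minimum is 19/5 at row 2 (u2 leaves); pivot element 5.
Pivot on row 2; the z-row RHS becomes 0 − (-2)·(19/5) = 38/5.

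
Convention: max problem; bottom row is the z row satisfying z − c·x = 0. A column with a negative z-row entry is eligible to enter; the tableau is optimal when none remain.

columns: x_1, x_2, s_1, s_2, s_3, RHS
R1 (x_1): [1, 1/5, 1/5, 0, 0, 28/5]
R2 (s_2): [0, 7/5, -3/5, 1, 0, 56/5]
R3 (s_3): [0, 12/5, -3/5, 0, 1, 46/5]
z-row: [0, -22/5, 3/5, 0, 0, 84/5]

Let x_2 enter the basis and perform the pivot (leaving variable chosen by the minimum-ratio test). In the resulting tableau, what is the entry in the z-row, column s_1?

Ratio test on column x_2 — row 1: (28/5)/(1/5) = 28; row 2: (56/5)/(7/5) = 8; row 3: (46/5)/(12/5) = 23/6. Minimum is 23/6 at row 3 (s_3 leaves); pivot element 12/5.
Divide row 3 by 12/5; eliminate column x_2 from the other rows.
z-row update in column s_1: 3/5 − (-22/5)·(-1/4) = -1/2.

-1/2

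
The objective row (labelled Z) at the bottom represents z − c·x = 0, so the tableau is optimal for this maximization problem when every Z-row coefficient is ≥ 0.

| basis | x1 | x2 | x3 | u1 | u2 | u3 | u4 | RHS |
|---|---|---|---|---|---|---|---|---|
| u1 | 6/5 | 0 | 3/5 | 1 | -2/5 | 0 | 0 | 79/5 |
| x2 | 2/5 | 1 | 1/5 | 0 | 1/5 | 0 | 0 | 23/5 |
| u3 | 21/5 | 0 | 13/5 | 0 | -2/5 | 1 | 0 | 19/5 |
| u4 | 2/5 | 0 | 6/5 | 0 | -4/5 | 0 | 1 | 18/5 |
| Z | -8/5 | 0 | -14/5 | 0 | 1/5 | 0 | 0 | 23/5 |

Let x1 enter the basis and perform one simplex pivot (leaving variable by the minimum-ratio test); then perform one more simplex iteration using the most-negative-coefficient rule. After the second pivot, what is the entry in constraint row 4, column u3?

Ratio test on column x1 — row 1: (79/5)/(6/5) = 79/6; row 2: (23/5)/(2/5) = 23/2; row 3: (19/5)/(21/5) = 19/21; row 4: (18/5)/(2/5) = 9. Minimum is 19/21 at row 3 (u3 leaves); pivot element 21/5.
Divide row 3 by 21/5; eliminate column x1 from the other rows.
Second iteration: most negative Z-row entry is -38/21 in column x3, so x3 enters.
Ratio test on column x3 — row 1: entry -1/7 ≤ 0; row 2: entry -1/21 ≤ 0; row 3: (19/21)/(13/21) = 19/13; row 4: (68/21)/(20/21) = 17/5. Minimum is 19/13 at row 3 (x1 leaves); pivot element 13/21.
Divide row 3 by 13/21; eliminate column x3 from the other rows.
After both pivots, the entry at constraint row 4, column u3 is -6/13.

-6/13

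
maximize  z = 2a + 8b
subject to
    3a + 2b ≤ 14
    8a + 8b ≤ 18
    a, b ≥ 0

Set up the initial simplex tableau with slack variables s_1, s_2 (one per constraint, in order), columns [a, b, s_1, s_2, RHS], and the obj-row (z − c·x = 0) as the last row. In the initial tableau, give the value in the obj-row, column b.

-8

The obj-row carries the negated objective coefficients: the b entry is -8.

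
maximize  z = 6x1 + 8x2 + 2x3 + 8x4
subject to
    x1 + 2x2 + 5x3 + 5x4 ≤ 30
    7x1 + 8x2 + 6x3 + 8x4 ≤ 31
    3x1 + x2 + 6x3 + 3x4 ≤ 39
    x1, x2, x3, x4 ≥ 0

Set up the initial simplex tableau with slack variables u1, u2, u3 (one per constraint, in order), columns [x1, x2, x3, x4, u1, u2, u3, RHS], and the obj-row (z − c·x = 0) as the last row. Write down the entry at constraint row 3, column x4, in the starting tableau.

Constraint 3 has coefficient 3 on x4.

3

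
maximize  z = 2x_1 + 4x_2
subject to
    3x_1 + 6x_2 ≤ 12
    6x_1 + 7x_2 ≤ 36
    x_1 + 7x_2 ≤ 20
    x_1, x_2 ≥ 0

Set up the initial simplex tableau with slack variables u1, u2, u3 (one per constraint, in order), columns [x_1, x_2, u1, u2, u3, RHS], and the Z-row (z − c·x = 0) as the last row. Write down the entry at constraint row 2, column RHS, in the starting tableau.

The RHS of constraint 2 is b_2 = 36.

36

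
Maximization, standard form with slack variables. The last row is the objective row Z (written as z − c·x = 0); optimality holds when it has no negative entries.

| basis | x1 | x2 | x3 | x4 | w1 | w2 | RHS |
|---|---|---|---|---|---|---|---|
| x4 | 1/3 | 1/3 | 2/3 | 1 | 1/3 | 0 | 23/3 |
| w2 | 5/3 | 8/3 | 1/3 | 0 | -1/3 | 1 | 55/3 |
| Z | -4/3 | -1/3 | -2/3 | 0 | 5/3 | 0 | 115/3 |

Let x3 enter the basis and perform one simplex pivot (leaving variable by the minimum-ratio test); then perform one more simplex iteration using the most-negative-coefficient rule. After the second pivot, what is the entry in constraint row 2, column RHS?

Ratio test on column x3 — row 1: (23/3)/(2/3) = 23/2; row 2: (55/3)/(1/3) = 55. Minimum is 23/2 at row 1 (x4 leaves); pivot element 2/3.
Divide row 1 by 2/3; eliminate column x3 from the other rows.
Second iteration: most negative Z-row entry is -1 in column x1, so x1 enters.
Ratio test on column x1 — row 1: (23/2)/(1/2) = 23; row 2: (29/2)/(3/2) = 29/3. Minimum is 29/3 at row 2 (w2 leaves); pivot element 3/2.
Divide row 2 by 3/2; eliminate column x1 from the other rows.
After both pivots, the entry at constraint row 2, column RHS is 29/3.

29/3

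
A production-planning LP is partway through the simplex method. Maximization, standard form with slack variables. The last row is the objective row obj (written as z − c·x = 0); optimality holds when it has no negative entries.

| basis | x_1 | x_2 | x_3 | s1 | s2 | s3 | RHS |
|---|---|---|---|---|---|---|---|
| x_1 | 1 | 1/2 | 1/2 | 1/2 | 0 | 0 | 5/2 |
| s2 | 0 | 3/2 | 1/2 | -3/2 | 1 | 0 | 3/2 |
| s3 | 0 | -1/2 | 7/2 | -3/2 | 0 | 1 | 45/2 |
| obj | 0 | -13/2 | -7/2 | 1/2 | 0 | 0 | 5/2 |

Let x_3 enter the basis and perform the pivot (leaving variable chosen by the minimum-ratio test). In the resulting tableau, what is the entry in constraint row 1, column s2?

Ratio test on column x_3 — row 1: (5/2)/(1/2) = 5; row 2: (3/2)/(1/2) = 3; row 3: (45/2)/(7/2) = 45/7. Minimum is 3 at row 2 (s2 leaves); pivot element 1/2.
Divide row 2 by 1/2; eliminate column x_3 from the other rows.
Row 1 update in column s2: 0 − (1/2)·2 = -1.

-1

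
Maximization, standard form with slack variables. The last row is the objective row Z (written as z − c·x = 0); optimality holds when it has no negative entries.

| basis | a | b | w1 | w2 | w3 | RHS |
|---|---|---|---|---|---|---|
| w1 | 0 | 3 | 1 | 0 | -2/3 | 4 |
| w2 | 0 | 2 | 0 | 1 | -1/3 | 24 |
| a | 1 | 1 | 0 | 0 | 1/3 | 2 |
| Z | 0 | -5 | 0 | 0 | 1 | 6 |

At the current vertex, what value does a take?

2

a is basic (row 3); its value is the RHS of that row, 2.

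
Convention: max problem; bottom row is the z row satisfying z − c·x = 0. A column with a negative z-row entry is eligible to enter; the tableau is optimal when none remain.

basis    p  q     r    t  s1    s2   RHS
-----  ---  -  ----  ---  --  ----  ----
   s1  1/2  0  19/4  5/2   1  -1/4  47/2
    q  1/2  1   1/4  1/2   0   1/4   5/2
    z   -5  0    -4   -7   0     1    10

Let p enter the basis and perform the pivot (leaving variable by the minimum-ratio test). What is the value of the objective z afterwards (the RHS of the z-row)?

Ratio test on column p — row 1: (47/2)/(1/2) = 47; row 2: (5/2)/(1/2) = 5. Minimum is 5 at row 2 (q leaves); pivot element 1/2.
Pivot on row 2; the z-row RHS becomes 10 − (-5)·5 = 35.

35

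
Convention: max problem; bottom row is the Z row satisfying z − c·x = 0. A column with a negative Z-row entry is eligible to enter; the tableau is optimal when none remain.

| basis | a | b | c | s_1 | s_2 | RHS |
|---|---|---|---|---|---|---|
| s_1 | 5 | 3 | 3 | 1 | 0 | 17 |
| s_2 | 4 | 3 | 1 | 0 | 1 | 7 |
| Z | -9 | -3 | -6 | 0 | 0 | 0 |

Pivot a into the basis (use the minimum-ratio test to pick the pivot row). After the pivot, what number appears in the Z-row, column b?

Ratio test on column a — row 1: 17/5 = 17/5; row 2: 7/4 = 7/4. Minimum is 7/4 at row 2 (s_2 leaves); pivot element 4.
Divide row 2 by 4; eliminate column a from the other rows.
Z-row update in column b: -3 − (-9)·(3/4) = 15/4.

15/4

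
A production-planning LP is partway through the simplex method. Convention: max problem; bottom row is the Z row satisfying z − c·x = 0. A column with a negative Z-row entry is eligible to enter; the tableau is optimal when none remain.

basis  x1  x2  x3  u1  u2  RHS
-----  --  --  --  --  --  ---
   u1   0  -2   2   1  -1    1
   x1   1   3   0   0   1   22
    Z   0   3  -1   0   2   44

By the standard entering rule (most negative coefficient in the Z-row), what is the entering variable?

Negative Z-row entries: x3: -1.
The most negative is -1 in column x3, so x3 enters.

x3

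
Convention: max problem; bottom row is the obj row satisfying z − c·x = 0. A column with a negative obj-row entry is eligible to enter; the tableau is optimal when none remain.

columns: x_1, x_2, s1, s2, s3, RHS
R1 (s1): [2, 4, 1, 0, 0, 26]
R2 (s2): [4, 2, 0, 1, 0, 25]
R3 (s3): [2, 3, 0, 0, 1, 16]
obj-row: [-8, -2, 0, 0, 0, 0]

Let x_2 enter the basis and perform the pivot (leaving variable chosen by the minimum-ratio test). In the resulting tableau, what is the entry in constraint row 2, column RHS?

Ratio test on column x_2 — row 1: 26/4 = 13/2; row 2: 25/2 = 25/2; row 3: 16/3 = 16/3. Minimum is 16/3 at row 3 (s3 leaves); pivot element 3.
Divide row 3 by 3; eliminate column x_2 from the other rows.
Row 2 update in column RHS: 25 − 2·(16/3) = 43/3.

43/3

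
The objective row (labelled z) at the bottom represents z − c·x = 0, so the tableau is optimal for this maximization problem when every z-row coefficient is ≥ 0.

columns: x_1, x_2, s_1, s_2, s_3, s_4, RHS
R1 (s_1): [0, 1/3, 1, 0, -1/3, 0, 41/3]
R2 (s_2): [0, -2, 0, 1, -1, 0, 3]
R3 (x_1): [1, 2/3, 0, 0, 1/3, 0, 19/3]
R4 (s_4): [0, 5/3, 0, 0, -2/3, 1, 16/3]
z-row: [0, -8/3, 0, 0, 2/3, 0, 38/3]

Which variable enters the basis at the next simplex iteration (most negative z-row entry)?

x_2

Negative z-row entries: x_2: -8/3.
The most negative is -8/3 in column x_2, so x_2 enters.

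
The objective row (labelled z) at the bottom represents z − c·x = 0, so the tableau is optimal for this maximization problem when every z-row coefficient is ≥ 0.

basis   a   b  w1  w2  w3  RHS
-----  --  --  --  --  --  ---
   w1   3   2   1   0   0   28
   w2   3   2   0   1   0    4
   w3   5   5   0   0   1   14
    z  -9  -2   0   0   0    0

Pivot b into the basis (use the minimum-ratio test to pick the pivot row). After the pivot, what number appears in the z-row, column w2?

Ratio test on column b — row 1: 28/2 = 14; row 2: 4/2 = 2; row 3: 14/5 = 14/5. Minimum is 2 at row 2 (w2 leaves); pivot element 2.
Divide row 2 by 2; eliminate column b from the other rows.
z-row update in column w2: 0 − (-2)·(1/2) = 1.

1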